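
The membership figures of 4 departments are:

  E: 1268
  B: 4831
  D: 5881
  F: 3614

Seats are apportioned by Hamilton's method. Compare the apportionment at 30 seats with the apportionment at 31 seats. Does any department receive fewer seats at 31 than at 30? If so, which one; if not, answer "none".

At 30 seats: E 3, B 9, D 11, F 7.
At 31 seats: E 2, B 10, D 12, F 7.
E drops from 3 to 2.

E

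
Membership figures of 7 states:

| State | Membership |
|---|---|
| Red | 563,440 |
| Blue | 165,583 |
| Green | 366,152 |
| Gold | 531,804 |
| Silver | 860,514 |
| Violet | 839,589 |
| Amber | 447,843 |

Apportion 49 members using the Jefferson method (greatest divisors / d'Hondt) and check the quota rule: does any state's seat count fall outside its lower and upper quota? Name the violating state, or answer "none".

none

Standard quotas: Red 7.314, Blue 2.149, Green 4.753, Gold 6.903, Silver 11.170, Violet 10.898, Amber 5.813.
Jefferson allocation: Red 7, Blue 2, Green 5, Gold 7, Silver 11, Violet 11, Amber 6.
Every allocation lies between the lower and upper quota.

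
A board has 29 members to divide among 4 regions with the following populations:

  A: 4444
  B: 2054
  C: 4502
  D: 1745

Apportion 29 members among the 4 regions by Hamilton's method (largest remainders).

A: 10, B: 5, C: 10, D: 4

Total 12745; standard divisor 12745/29 ≈ 439.483.
Standard quotas: A 10.112, B 4.674, C 10.244, D 3.971.
Lower quotas: A 10, B 4, C 10, D 3 (sum 27, leaving 2 seats).
Remainders in descending order: D 0.971, B 0.674, C 0.244, A 0.112.
The surplus seats go to D, B.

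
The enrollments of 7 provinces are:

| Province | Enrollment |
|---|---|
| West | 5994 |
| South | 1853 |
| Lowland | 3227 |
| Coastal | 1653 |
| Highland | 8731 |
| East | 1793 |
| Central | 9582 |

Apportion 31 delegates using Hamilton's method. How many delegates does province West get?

6

Standard divisor: 32833 ÷ 31 ≈ 1059.129.
Standard quotas: West 5.6594, South 1.7496, Lowland 3.0468, Coastal 1.5607, Highland 8.2436, East 1.6929, Central 9.0471.
Lower quotas: West 5, South 1, Lowland 3, Coastal 1, Highland 8, East 1, Central 9 (sum 28, leaving 3 seats).
Remainders in descending order: South 0.7496, East 0.6929, West 0.6594, Coastal 0.5607, Highland 0.2436, Central 0.0471, Lowland 0.0468.
The surplus seats go to South, East, West.
West receives 6.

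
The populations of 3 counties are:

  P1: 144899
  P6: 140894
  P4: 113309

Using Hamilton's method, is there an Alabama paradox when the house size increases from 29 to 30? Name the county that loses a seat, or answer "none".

none

At 29 seats: P1 11, P6 10, P4 8.
At 30 seats: P1 11, P6 11, P4 8.
No county's allocation decreased.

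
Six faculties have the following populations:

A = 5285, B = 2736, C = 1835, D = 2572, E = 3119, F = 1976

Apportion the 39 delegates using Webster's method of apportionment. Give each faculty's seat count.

Standard divisor 17523/39 ≈ 449.308; standard quotas: A 11.763, B 6.089, C 4.084, D 5.724, E 6.942, F 4.398.
Rounding to the nearest integer gives A 12, B 6, C 4, D 6, E 7, F 4 — total 39, matching the house size, so no adjustment is needed.

A: 12; B: 6; C: 4; D: 6; E: 7; F: 4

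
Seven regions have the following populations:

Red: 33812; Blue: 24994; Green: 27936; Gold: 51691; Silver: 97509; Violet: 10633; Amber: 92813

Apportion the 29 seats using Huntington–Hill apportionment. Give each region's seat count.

With divisor 11525: modified quotas Red 2.934, Blue 2.169, Green 2.424, Gold 4.485, Silver 8.461, Violet 0.923, Amber 8.053.
Geometric-mean thresholds: Red √(2·3)=2.449, Blue √(2·3)=2.449, Green √(2·3)=2.449, Gold √(4·5)=4.472, Silver √(8·9)=8.485, Violet (min 1), Amber √(8·9)=8.485.
Each quota rounded against its threshold gives Red 3, Blue 2, Green 2, Gold 5, Silver 8, Violet 1, Amber 8 (total 29).

Red=3, Blue=2, Green=2, Gold=5, Silver=8, Violet=1, Amber=8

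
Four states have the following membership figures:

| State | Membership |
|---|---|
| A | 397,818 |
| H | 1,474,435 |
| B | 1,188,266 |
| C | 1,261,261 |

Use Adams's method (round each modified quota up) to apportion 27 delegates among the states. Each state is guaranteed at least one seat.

Standard divisor 4321780/27 ≈ 160065.926; standard quotas: A 2.485, H 9.211, B 7.424, C 7.880.
Rounding up gives 3, 10, 8, 8 = 29 seats, so the divisor must be adjusted.
With modified divisor 175000: modified quotas A 2.273, H 8.425, B 6.790, C 7.207.
Rounding up: A 3, H 9, B 7, C 8 (total 27).

A 3, H 9, B 7, C 8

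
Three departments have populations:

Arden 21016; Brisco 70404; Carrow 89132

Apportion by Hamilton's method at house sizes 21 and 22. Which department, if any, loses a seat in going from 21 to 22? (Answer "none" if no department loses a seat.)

Arden

At 21 seats: Arden 3, Brisco 8, Carrow 10.
At 22 seats: Arden 2, Brisco 9, Carrow 11.
Arden drops from 3 to 2.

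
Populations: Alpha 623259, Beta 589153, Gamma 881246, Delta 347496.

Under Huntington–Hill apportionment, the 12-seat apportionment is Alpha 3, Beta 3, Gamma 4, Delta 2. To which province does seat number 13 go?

Gamma

Priority for the next seat is population ÷ (√(s·(s+1))).
Priorities: Alpha 179919.376, Beta 170073.822, Gamma 197052.596, Delta 141864.648.
Highest priority: Gamma.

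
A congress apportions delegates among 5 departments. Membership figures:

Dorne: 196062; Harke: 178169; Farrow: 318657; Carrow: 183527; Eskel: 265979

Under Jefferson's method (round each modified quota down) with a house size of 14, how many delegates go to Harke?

Standard divisor 1142394/14 ≈ 81599.571; standard quotas: Dorne 2.403, Harke 2.183, Farrow 3.905, Carrow 2.249, Eskel 3.260.
Rounding down gives 2, 2, 3, 2, 3 = 12 seats, so the divisor must be adjusted.
With modified divisor 65900: modified quotas Dorne 2.975, Harke 2.704, Farrow 4.835, Carrow 2.785, Eskel 4.036.
Rounding down: Dorne 2, Harke 2, Farrow 4, Carrow 2, Eskel 4 (total 14).
Harke receives 2.

2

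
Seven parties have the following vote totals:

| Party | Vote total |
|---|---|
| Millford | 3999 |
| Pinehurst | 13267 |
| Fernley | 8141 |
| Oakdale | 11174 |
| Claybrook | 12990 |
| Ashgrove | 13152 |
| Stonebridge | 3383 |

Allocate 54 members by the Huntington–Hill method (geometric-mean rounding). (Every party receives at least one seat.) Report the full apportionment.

Millford 3, Pinehurst 11, Fernley 7, Oakdale 9, Claybrook 10, Ashgrove 11, Stonebridge 3

With divisor 1246: modified quotas Millford 3.209, Pinehurst 10.648, Fernley 6.534, Oakdale 8.968, Claybrook 10.425, Ashgrove 10.555, Stonebridge 2.715.
Geometric-mean thresholds: Millford √(3·4)=3.464, Pinehurst √(10·11)=10.488, Fernley √(6·7)=6.481, Oakdale √(8·9)=8.485, Claybrook √(10·11)=10.488, Ashgrove √(10·11)=10.488, Stonebridge √(2·3)=2.449.
Each quota rounded against its threshold gives Millford 3, Pinehurst 11, Fernley 7, Oakdale 9, Claybrook 10, Ashgrove 11, Stonebridge 3 (total 54).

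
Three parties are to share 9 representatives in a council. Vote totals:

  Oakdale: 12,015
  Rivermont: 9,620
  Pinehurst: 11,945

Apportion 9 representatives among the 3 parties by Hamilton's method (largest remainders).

Total 33580; standard divisor 33580/9 ≈ 3731.111.
Standard quotas: Oakdale 3.2202, Rivermont 2.5783, Pinehurst 3.2015.
Lower quotas: Oakdale 3, Rivermont 2, Pinehurst 3 (sum 8, leaving 1 seat).
Remainders in descending order: Rivermont 0.5783, Oakdale 0.2202, Pinehurst 0.2015.
The surplus seat goes to Rivermont.

Oakdale: 3; Rivermont: 3; Pinehurst: 3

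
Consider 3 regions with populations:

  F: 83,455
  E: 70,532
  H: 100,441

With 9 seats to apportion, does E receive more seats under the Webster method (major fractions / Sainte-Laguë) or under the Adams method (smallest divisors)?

Webster: F 3, E 2, H 4.
Adams: F 3, E 3, H 3.
E gets 2 under Webster and 3 under Adams.

Adams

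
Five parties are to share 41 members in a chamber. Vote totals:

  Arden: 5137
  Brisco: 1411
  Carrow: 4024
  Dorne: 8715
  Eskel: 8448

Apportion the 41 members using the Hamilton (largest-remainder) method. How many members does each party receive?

Arden: 8, Brisco: 2, Carrow: 6, Dorne: 13, Eskel: 12

Total 27735; standard divisor 27735/41 ≈ 676.463.
Standard quotas: Arden 7.5939, Brisco 2.0858, Carrow 5.9486, Dorne 12.8832, Eskel 12.4885.
Lower quotas: Arden 7, Brisco 2, Carrow 5, Dorne 12, Eskel 12 (sum 38, leaving 3 seats).
Remainders in descending order: Carrow 0.9486, Dorne 0.8832, Arden 0.5939, Eskel 0.4885, Brisco 0.0858.
Largest remainders: Carrow, Dorne, Arden receive the extra seats.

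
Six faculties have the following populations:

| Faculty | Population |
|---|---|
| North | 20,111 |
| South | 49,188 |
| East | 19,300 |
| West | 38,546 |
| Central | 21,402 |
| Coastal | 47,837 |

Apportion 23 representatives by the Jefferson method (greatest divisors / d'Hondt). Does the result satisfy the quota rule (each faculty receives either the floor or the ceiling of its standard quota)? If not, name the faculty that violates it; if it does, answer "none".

Standard quotas: North 2.355, South 5.761, East 2.260, West 4.514, Central 2.507, Coastal 5.603.
Jefferson allocation: North 2, South 6, East 2, West 5, Central 2, Coastal 6.
Every allocation lies between the lower and upper quota.

none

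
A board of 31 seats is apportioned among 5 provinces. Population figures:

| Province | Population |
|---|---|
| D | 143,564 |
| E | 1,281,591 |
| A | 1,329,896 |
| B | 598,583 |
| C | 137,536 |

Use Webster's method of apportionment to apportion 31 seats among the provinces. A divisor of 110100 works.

D 1, E 12, A 12, B 5, C 1

With modified divisor 110100: modified quotas D 1.304, E 11.640, A 12.079, B 5.437, C 1.249.
Rounding to the nearest integer: D 1, E 12, A 12, B 5, C 1 (total 31).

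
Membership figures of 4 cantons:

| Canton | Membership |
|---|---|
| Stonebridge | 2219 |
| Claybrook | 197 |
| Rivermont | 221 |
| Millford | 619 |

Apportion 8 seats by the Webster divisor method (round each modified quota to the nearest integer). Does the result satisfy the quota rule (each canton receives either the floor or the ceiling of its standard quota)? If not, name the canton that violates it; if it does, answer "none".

none

Standard quotas: Stonebridge 5.452, Claybrook 0.484, Rivermont 0.543, Millford 1.521.
Webster allocation: Stonebridge 5, Claybrook 0, Rivermont 1, Millford 2.
Every allocation lies between the lower and upper quota.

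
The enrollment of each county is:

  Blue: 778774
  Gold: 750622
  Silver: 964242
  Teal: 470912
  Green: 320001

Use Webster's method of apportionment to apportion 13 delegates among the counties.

Standard divisor 3284551/13 ≈ 252657.769; standard quotas: Blue 3.082, Gold 2.971, Silver 3.816, Teal 1.864, Green 1.267.
Rounding to the nearest integer gives Blue 3, Gold 3, Silver 4, Teal 2, Green 1 — total 13, matching the house size, so no adjustment is needed.

Blue=3; Gold=3; Silver=4; Teal=2; Green=1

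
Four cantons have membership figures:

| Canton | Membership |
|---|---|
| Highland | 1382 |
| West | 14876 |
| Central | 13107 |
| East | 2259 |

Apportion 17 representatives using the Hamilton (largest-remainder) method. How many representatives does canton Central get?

The standard divisor is 31624/17 ≈ 1860.235.
Standard quotas: Highland 0.7429, West 7.9968, Central 7.0459, East 1.2144.
Lower quotas: Highland 0, West 7, Central 7, East 1 (sum 15, leaving 2 seats).
Remainders in descending order: West 0.9968, Highland 0.7429, East 0.2144, Central 0.0459.
The surplus seats go to West, Highland.
Central receives 7.

7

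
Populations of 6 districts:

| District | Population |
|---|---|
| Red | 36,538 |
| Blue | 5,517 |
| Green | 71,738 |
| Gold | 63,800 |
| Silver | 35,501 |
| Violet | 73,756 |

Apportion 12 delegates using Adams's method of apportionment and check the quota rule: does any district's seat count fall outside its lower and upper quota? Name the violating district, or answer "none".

none

Standard quotas: Red 1.529, Blue 0.231, Green 3.001, Gold 2.669, Silver 1.485, Violet 3.085.
Adams allocation: Red 2, Blue 1, Green 3, Gold 2, Silver 1, Violet 3.
Every allocation lies between the lower and upper quota.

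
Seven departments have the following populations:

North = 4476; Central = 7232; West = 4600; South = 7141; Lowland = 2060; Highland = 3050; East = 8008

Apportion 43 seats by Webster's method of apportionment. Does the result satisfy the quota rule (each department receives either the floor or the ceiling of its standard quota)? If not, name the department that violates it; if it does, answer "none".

none

Standard quotas: North 5.263, Central 8.504, West 5.409, South 8.397, Lowland 2.422, Highland 3.587, East 9.417.
Webster allocation: North 5, Central 9, West 5, South 8, Lowland 2, Highland 4, East 10.
Every allocation lies between the lower and upper quota.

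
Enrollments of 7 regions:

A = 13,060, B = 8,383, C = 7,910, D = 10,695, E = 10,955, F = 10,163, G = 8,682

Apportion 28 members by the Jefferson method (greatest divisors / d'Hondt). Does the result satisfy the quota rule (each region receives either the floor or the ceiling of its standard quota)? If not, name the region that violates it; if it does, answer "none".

Standard quotas: A 5.235, B 3.360, C 3.171, D 4.287, E 4.392, F 4.074, G 3.480.
Jefferson allocation: A 6, B 3, C 3, D 4, E 5, F 4, G 3.
Every allocation lies between the lower and upper quota.

none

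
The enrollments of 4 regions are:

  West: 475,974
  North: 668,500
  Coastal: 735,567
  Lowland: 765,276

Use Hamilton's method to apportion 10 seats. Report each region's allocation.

The standard divisor is 2645317/10 ≈ 264531.7.
Standard quotas: West 1.7993, North 2.5271, Coastal 2.7806, Lowland 2.8929.
Lower quotas: West 1, North 2, Coastal 2, Lowland 2 (sum 7, leaving 3 seats).
Remainders in descending order: Lowland 0.8929, West 0.7993, Coastal 0.7806, North 0.5271.
Largest remainders: Lowland, West, Coastal receive the extra seats.

West=2, North=2, Coastal=3, Lowland=3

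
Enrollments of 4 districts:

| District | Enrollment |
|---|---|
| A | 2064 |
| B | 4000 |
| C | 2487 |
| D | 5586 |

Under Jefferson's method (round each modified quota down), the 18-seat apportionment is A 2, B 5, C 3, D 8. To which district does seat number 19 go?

A

Priority for the next seat is population ÷ (current seats + 1).
Priorities: A 688.000, B 666.667, C 621.750, D 620.667.
Highest priority: A.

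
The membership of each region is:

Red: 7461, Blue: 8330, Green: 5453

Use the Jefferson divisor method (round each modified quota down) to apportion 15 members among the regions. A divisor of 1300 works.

With modified divisor 1300: modified quotas Red 5.739, Blue 6.408, Green 4.195.
Rounding down: Red 5, Blue 6, Green 4 (total 15).

Red=5, Blue=6, Green=4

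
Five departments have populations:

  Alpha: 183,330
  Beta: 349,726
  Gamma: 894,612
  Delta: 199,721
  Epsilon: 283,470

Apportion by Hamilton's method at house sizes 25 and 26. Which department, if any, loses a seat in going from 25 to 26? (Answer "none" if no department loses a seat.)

At 25 seats: Alpha 2, Beta 4, Gamma 12, Delta 3, Epsilon 4.
At 26 seats: Alpha 2, Beta 5, Gamma 12, Delta 3, Epsilon 4.
No department's allocation decreased.

none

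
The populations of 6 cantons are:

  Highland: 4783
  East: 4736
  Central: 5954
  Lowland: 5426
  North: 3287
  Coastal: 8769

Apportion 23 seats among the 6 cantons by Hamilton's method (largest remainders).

Standard divisor: 32955 ÷ 23 ≈ 1432.826.
Standard quotas: Highland 3.3382, East 3.3054, Central 4.1554, Lowland 3.7869, North 2.2941, Coastal 6.1201.
Lower quotas: Highland 3, East 3, Central 4, Lowland 3, North 2, Coastal 6 (sum 21, leaving 2 seats).
Remainders in descending order: Lowland 0.7869, Highland 0.3382, East 0.3054, North 0.2941, Central 0.1554, Coastal 0.1201.
Largest remainders: Lowland, Highland receive the extra seats.

Highland 4, East 3, Central 4, Lowland 4, North 2, Coastal 6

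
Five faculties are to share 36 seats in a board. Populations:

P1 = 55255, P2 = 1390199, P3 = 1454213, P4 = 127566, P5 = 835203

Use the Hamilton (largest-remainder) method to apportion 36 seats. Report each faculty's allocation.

The standard divisor is 3862436/36 ≈ 107289.889.
Standard quotas: P1 0.5150, P2 12.9574, P3 13.5541, P4 1.1890, P5 7.7845.
Lower quotas: P1 0, P2 12, P3 13, P4 1, P5 7 (sum 33, leaving 3 seats).
Remainders in descending order: P2 0.9574, P5 0.7845, P3 0.5541, P1 0.5150, P4 0.1890.
The surplus seats go to P2, P5, P3.

P1=0, P2=13, P3=14, P4=1, P5=8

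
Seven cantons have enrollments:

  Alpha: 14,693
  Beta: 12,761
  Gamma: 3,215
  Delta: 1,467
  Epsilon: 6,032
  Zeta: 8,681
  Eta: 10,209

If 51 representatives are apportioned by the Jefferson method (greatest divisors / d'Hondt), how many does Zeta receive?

8

Standard divisor 57058/51 ≈ 1118.784; standard quotas: Alpha 13.133, Beta 11.406, Gamma 2.874, Delta 1.311, Epsilon 5.392, Zeta 7.759, Eta 9.125.
Rounding down gives 13, 11, 2, 1, 5, 7, 9 = 48 seats, so the divisor must be adjusted.
With modified divisor 1060: modified quotas Alpha 13.861, Beta 12.039, Gamma 3.033, Delta 1.384, Epsilon 5.691, Zeta 8.190, Eta 9.631.
Rounding down: Alpha 13, Beta 12, Gamma 3, Delta 1, Epsilon 5, Zeta 8, Eta 9 (total 51).
Zeta receives 8.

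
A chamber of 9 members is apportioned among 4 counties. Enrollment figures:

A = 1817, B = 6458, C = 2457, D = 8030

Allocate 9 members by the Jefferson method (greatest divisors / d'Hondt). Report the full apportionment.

A=1, B=3, C=1, D=4

Standard divisor 18762/9 ≈ 2084.667; standard quotas: A 0.872, B 3.098, C 1.179, D 3.852.
Rounding down gives 0, 3, 1, 3 = 7 seats, so the divisor must be adjusted.
With modified divisor 1700: modified quotas A 1.069, B 3.799, C 1.445, D 4.724.
Rounding down: A 1, B 3, C 1, D 4 (total 9).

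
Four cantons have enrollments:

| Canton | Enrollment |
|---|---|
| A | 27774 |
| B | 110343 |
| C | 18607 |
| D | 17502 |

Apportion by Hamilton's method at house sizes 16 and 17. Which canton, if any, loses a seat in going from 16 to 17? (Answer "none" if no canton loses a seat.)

At 16 seats: A 2, B 10, C 2, D 2.
At 17 seats: A 3, B 11, C 2, D 1.
D drops from 2 to 1.

D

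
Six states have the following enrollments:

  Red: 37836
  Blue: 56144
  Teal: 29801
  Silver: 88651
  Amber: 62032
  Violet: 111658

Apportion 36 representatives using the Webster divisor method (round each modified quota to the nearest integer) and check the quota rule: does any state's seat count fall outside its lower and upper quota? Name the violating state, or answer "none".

Standard quotas: Red 3.528, Blue 5.235, Teal 2.778, Silver 8.265, Amber 5.784, Violet 10.410.
Webster allocation: Red 4, Blue 5, Teal 3, Silver 8, Amber 6, Violet 10.
Every allocation lies between the lower and upper quota.

none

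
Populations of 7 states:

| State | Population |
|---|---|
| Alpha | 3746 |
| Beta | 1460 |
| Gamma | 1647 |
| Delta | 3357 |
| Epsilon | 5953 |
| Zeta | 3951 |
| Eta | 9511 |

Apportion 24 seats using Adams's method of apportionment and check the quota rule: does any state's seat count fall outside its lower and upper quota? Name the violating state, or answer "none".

none

Standard quotas: Alpha 3.035, Beta 1.183, Gamma 1.334, Delta 2.720, Epsilon 4.823, Zeta 3.201, Eta 7.705.
Adams allocation: Alpha 3, Beta 1, Gamma 2, Delta 3, Epsilon 5, Zeta 3, Eta 7.
Every allocation lies between the lower and upper quota.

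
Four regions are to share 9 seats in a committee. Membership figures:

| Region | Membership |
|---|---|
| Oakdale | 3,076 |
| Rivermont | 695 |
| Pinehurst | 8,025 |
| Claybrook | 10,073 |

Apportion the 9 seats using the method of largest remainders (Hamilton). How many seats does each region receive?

Oakdale: 1; Rivermont: 0; Pinehurst: 4; Claybrook: 4

Standard divisor: 21869 ÷ 9 ≈ 2429.889.
Standard quotas: Oakdale 1.2659, Rivermont 0.2860, Pinehurst 3.3026, Claybrook 4.1455.
Lower quotas: Oakdale 1, Rivermont 0, Pinehurst 3, Claybrook 4 (sum 8, leaving 1 seat).
Remainders in descending order: Pinehurst 0.3026, Rivermont 0.2860, Oakdale 0.2659, Claybrook 0.1455.
Largest remainder: Pinehurst receives the extra seat.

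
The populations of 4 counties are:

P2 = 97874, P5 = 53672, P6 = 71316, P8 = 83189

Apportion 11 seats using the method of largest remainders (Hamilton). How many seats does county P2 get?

3

The standard divisor is 306051/11 ≈ 27822.818.
Standard quotas: P2 3.5178, P5 1.9291, P6 2.5632, P8 2.9900.
Lower quotas: P2 3, P5 1, P6 2, P8 2 (sum 8, leaving 3 seats).
Remainders in descending order: P8 0.9900, P5 0.9291, P6 0.5632, P2 0.5178.
The surplus seats go to P8, P5, P6.
P2 receives 3.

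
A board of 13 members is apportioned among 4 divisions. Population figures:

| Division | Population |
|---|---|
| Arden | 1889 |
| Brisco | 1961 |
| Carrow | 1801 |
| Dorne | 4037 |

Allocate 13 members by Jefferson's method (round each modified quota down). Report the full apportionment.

Standard divisor 9688/13 ≈ 745.231; standard quotas: Arden 2.535, Brisco 2.631, Carrow 2.417, Dorne 5.417.
Rounding down gives 2, 2, 2, 5 = 11 seats, so the divisor must be adjusted.
With modified divisor 640: modified quotas Arden 2.952, Brisco 3.064, Carrow 2.814, Dorne 6.308.
Rounding down: Arden 2, Brisco 3, Carrow 2, Dorne 6 (total 13).

Arden=2, Brisco=3, Carrow=2, Dorne=6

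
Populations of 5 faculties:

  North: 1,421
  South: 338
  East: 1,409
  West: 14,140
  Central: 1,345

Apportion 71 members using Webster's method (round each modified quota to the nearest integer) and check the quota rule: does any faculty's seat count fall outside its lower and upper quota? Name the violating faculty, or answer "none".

Standard quotas: North 5.409, South 1.287, East 5.363, West 53.822, Central 5.120.
Webster allocation: North 5, South 1, East 5, West 55, Central 5.
West has quota 53.822 (lower 53, upper 54) but receives 55 — outside the quota interval.

West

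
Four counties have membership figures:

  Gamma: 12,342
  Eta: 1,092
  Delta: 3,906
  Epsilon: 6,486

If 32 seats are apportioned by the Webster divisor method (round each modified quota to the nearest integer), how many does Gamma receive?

Standard divisor 23826/32 ≈ 744.562; standard quotas: Gamma 16.576, Eta 1.467, Delta 5.246, Epsilon 8.711.
Rounding to the nearest integer gives Gamma 17, Eta 1, Delta 5, Epsilon 9 — total 32, matching the house size, so no adjustment is needed.
Gamma receives 17.

17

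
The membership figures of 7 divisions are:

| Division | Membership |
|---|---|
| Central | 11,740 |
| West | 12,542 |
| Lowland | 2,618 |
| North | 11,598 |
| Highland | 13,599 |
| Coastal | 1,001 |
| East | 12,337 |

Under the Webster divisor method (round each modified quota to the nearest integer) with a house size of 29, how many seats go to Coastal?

Standard divisor 65435/29 ≈ 2256.379; standard quotas: Central 5.203, West 5.558, Lowland 1.160, North 5.140, Highland 6.027, Coastal 0.444, East 5.468.
Rounding to the nearest integer gives 5, 6, 1, 5, 6, 0, 5 = 28 seats, so the divisor must be adjusted.
With modified divisor 2200: modified quotas Central 5.336, West 5.701, Lowland 1.190, North 5.272, Highland 6.181, Coastal 0.455, East 5.608.
Rounding to the nearest integer: Central 5, West 6, Lowland 1, North 5, Highland 6, Coastal 0, East 6 (total 29).
Coastal receives 0.

0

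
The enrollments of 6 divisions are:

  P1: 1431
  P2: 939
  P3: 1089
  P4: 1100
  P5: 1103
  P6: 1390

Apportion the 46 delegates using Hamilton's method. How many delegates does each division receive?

P1=10, P2=6, P3=7, P4=7, P5=7, P6=9

Total 7052; standard divisor 7052/46 ≈ 153.304.
Standard quotas: P1 9.334, P2 6.125, P3 7.104, P4 7.175, P5 7.195, P6 9.067.
Lower quotas: P1 9, P2 6, P3 7, P4 7, P5 7, P6 9 (sum 45, leaving 1 seat).
Remainders in descending order: P1 0.334, P5 0.195, P4 0.175, P2 0.125, P3 0.104, P6 0.067.
The surplus seat goes to P1.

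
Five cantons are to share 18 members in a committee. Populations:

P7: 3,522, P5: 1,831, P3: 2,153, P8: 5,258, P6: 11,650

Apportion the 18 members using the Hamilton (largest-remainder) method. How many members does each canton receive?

P7=3, P5=1, P3=1, P8=4, P6=9

The standard divisor is 24414/18 ≈ 1356.333.
Standard quotas: P7 2.5967, P5 1.3500, P3 1.5874, P8 3.8766, P6 8.5893.
Lower quotas: P7 2, P5 1, P3 1, P8 3, P6 8 (sum 15, leaving 3 seats).
Remainders in descending order: P8 0.8766, P7 0.5967, P6 0.5893, P3 0.5874, P5 0.3500.
The surplus seats go to P8, P7, P6.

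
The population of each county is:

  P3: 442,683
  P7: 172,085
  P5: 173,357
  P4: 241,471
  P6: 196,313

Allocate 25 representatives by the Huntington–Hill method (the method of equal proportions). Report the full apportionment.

With divisor 49860: modified quotas P3 8.879, P7 3.451, P5 3.477, P4 4.843, P6 3.937.
Geometric-mean thresholds: P3 √(8·9)=8.485, P7 √(3·4)=3.464, P5 √(3·4)=3.464, P4 √(4·5)=4.472, P6 √(3·4)=3.464.
Each quota rounded against its threshold gives P3 9, P7 3, P5 4, P4 5, P6 4 (total 25).

P3 9; P7 3; P5 4; P4 5; P6 4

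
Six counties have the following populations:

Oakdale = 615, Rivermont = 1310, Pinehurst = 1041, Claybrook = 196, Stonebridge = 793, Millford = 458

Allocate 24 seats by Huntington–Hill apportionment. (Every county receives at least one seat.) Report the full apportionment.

With divisor 182: modified quotas Oakdale 3.379, Rivermont 7.198, Pinehurst 5.720, Claybrook 1.077, Stonebridge 4.357, Millford 2.516.
Geometric-mean thresholds: Oakdale √(3·4)=3.464, Rivermont √(7·8)=7.483, Pinehurst √(5·6)=5.477, Claybrook √(1·2)=1.414, Stonebridge √(4·5)=4.472, Millford √(2·3)=2.449.
Each quota rounded against its threshold gives Oakdale 3, Rivermont 7, Pinehurst 6, Claybrook 1, Stonebridge 4, Millford 3 (total 24).

Oakdale 3, Rivermont 7, Pinehurst 6, Claybrook 1, Stonebridge 4, Millford 3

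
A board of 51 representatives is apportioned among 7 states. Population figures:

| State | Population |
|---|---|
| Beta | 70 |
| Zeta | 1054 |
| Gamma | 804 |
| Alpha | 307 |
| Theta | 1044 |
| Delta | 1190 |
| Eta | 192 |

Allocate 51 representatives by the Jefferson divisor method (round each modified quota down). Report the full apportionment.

Beta 0, Zeta 12, Gamma 9, Alpha 3, Theta 12, Delta 13, Eta 2

Standard divisor 4661/51 ≈ 91.392; standard quotas: Beta 0.766, Zeta 11.533, Gamma 8.797, Alpha 3.359, Theta 11.423, Delta 13.021, Eta 2.101.
Rounding down gives 0, 11, 8, 3, 11, 13, 2 = 48 seats, so the divisor must be adjusted.
With modified divisor 86: modified quotas Beta 0.814, Zeta 12.256, Gamma 9.349, Alpha 3.570, Theta 12.140, Delta 13.837, Eta 2.233.
Rounding down: Beta 0, Zeta 12, Gamma 9, Alpha 3, Theta 12, Delta 13, Eta 2 (total 51).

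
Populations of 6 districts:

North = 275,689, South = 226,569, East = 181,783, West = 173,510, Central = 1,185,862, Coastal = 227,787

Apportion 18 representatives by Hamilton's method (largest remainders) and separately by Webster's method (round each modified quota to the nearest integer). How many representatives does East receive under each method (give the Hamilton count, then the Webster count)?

Hamilton: North 2, South 2, East 2, West 1, Central 9, Coastal 2.
Webster: North 2, South 2, East 1, West 1, Central 10, Coastal 2.
East gets 2 under Hamilton and 1 under Webster.

2 and 1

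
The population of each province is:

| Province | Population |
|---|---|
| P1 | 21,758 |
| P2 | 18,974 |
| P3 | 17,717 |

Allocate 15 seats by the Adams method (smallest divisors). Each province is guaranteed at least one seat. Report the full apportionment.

Standard divisor 58449/15 ≈ 3896.6; standard quotas: P1 5.584, P2 4.869, P3 4.547.
Rounding up gives 6, 5, 5 = 16 seats, so the divisor must be adjusted.
With modified divisor 4400: modified quotas P1 4.945, P2 4.312, P3 4.027.
Rounding up: P1 5, P2 5, P3 5 (total 15).

P1 5, P2 5, P3 5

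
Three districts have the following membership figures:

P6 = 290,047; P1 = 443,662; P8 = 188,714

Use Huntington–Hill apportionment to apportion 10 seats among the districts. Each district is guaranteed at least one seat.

P6=3, P1=5, P8=2

With divisor 91468: modified quotas P6 3.171, P1 4.850, P8 2.063.
Geometric-mean thresholds: P6 √(3·4)=3.464, P1 √(4·5)=4.472, P8 √(2·3)=2.449.
Each quota rounded against its threshold gives P6 3, P1 5, P8 2 (total 10).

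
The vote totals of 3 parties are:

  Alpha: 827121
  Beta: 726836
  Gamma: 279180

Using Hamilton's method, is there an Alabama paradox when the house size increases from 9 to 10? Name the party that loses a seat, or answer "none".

none

At 9 seats: Alpha 4, Beta 4, Gamma 1.
At 10 seats: Alpha 4, Beta 4, Gamma 2.
No party's allocation decreased.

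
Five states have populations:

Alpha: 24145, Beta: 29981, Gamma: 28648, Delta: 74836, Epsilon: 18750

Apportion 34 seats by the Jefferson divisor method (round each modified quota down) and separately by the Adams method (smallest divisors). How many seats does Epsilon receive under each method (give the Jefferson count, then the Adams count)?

3 and 4

Jefferson: Alpha 5, Beta 6, Gamma 5, Delta 15, Epsilon 3.
Adams: Alpha 5, Beta 6, Gamma 5, Delta 14, Epsilon 4.
Epsilon gets 3 under Jefferson and 4 under Adams.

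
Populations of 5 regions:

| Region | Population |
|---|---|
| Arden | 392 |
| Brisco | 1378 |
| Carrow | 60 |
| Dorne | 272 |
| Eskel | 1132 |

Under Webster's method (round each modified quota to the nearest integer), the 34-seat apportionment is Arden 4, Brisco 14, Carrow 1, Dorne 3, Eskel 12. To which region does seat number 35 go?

Brisco

Priority for the next seat is population ÷ (current seats + 0.5).
Priorities: Arden 87.111, Brisco 95.034, Carrow 40.000, Dorne 77.714, Eskel 90.560.
Highest priority: Brisco.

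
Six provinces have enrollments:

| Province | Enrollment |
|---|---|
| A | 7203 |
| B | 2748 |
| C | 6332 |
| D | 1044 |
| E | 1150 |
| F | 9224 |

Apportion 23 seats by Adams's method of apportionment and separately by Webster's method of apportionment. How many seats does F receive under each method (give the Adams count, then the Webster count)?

Adams: A 6, B 3, C 5, D 1, E 1, F 7.
Webster: A 6, B 2, C 5, D 1, E 1, F 8.
F gets 7 under Adams and 8 under Webster.

7 and 8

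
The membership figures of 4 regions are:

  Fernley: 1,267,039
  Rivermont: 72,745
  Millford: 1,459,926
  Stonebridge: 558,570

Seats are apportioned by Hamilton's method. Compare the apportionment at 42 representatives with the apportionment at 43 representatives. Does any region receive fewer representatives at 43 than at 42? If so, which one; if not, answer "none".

At 42 seats: Fernley 16, Rivermont 1, Millford 18, Stonebridge 7.
At 43 seats: Fernley 16, Rivermont 1, Millford 19, Stonebridge 7.
No region's allocation decreased.

none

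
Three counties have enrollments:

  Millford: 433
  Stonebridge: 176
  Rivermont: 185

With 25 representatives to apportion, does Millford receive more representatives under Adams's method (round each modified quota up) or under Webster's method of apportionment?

Adams: Millford 13, Stonebridge 6, Rivermont 6.
Webster: Millford 14, Stonebridge 5, Rivermont 6.
Millford gets 13 under Adams and 14 under Webster.

Webster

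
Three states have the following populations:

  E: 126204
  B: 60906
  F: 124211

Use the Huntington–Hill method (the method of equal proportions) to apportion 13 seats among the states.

With divisor 23953: modified quotas E 5.269, B 2.543, F 5.186.
Geometric-mean thresholds: E √(5·6)=5.477, B √(2·3)=2.449, F √(5·6)=5.477.
Each quota rounded against its threshold gives E 5, B 3, F 5 (total 13).

E: 5, B: 3, F: 5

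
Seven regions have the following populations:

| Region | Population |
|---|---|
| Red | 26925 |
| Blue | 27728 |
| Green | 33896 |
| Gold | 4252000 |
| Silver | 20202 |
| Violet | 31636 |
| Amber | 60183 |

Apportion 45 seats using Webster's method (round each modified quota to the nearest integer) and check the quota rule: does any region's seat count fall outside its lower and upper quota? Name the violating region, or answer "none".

Standard quotas: Red 0.272, Blue 0.280, Green 0.343, Gold 42.973, Silver 0.204, Violet 0.320, Amber 0.608.
Webster allocation: Red 0, Blue 0, Green 0, Gold 44, Silver 0, Violet 0, Amber 1.
Gold has quota 42.973 (lower 42, upper 43) but receives 44 — outside the quota interval.

Gold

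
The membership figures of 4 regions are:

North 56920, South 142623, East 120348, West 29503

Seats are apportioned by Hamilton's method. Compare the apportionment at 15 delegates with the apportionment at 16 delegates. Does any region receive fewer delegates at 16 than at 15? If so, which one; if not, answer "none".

At 15 seats: North 3, South 6, East 5, West 1.
At 16 seats: North 3, South 7, East 5, West 1.
No region's allocation decreased.

none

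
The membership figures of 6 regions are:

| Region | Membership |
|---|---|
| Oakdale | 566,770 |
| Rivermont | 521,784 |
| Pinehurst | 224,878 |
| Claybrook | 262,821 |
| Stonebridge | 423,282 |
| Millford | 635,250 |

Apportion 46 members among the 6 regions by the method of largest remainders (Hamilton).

Total 2634785; standard divisor 2634785/46 ≈ 57277.935.
Standard quotas: Oakdale 9.8951, Rivermont 9.1097, Pinehurst 3.9261, Claybrook 4.5885, Stonebridge 7.3900, Millford 11.0907.
Lower quotas: Oakdale 9, Rivermont 9, Pinehurst 3, Claybrook 4, Stonebridge 7, Millford 11 (sum 43, leaving 3 seats).
Remainders in descending order: Pinehurst 0.9261, Oakdale 0.8951, Claybrook 0.5885, Stonebridge 0.3900, Rivermont 0.1097, Millford 0.0907.
The surplus seats go to Pinehurst, Oakdale, Claybrook.

Oakdale 10, Rivermont 9, Pinehurst 4, Claybrook 5, Stonebridge 7, Millford 11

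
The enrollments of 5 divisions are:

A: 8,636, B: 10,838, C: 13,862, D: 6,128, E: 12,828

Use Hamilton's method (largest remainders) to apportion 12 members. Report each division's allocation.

Total 52292; standard divisor 52292/12 ≈ 4357.667.
Standard quotas: A 1.9818, B 2.4871, C 3.1811, D 1.4063, E 2.9438.
Lower quotas: A 1, B 2, C 3, D 1, E 2 (sum 9, leaving 3 seats).
Remainders in descending order: A 0.9818, E 0.9438, B 0.4871, D 0.4063, C 0.1811.
Largest remainders: A, E, B receive the extra seats.

A=2; B=3; C=3; D=1; E=3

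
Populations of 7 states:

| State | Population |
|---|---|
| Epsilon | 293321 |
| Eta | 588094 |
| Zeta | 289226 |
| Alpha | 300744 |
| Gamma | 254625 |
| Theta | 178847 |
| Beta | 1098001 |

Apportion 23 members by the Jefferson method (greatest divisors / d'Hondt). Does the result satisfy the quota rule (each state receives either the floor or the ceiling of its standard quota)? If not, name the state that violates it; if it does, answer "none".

none

Standard quotas: Epsilon 2.247, Eta 4.504, Zeta 2.215, Alpha 2.304, Gamma 1.950, Theta 1.370, Beta 8.410.
Jefferson allocation: Epsilon 2, Eta 5, Zeta 2, Alpha 2, Gamma 2, Theta 1, Beta 9.
Every allocation lies between the lower and upper quota.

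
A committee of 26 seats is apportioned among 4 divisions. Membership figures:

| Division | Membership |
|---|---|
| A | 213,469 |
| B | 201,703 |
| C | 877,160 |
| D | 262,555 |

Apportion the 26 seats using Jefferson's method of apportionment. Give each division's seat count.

A 3; B 3; C 16; D 4

Standard divisor 1554887/26 ≈ 59803.346; standard quotas: A 3.570, B 3.373, C 14.667, D 4.390.
Rounding down gives 3, 3, 14, 4 = 24 seats, so the divisor must be adjusted.
With modified divisor 54100: modified quotas A 3.946, B 3.728, C 16.214, D 4.853.
Rounding down: A 3, B 3, C 16, D 4 (total 26).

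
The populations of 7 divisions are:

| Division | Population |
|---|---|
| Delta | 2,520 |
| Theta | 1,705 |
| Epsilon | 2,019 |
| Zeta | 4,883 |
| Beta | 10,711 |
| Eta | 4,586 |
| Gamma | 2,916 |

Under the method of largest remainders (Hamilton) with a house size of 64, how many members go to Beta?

Total 29340; standard divisor 29340/64 ≈ 458.438.
Standard quotas: Delta 5.4969, Theta 3.7192, Epsilon 4.4041, Zeta 10.6514, Beta 23.3641, Eta 10.0035, Gamma 6.3607.
Lower quotas: Delta 5, Theta 3, Epsilon 4, Zeta 10, Beta 23, Eta 10, Gamma 6 (sum 61, leaving 3 seats).
Remainders in descending order: Theta 0.7192, Zeta 0.6514, Delta 0.4969, Epsilon 0.4041, Beta 0.3641, Gamma 0.3607, Eta 0.0035.
The surplus seats go to Theta, Zeta, Delta.
Beta receives 23.

23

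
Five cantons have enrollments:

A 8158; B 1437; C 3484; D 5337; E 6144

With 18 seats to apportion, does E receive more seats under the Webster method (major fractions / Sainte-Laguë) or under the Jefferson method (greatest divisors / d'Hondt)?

Webster: A 6, B 1, C 3, D 4, E 4.
Jefferson: A 6, B 1, C 2, D 4, E 5.
E gets 4 under Webster and 5 under Jefferson.

Jefferson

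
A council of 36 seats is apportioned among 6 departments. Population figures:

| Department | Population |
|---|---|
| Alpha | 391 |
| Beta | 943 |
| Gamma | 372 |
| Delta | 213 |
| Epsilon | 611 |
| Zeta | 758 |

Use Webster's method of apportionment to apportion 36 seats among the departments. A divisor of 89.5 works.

Alpha 4, Beta 11, Gamma 4, Delta 2, Epsilon 7, Zeta 8

With modified divisor 89.5: modified quotas Alpha 4.369, Beta 10.536, Gamma 4.156, Delta 2.380, Epsilon 6.827, Zeta 8.469.
Rounding to the nearest integer: Alpha 4, Beta 11, Gamma 4, Delta 2, Epsilon 7, Zeta 8 (total 36).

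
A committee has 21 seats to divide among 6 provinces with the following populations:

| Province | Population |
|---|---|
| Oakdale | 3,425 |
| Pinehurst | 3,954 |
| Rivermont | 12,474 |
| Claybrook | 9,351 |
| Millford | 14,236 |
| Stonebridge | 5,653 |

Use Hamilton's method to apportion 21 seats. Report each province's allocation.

Oakdale 2; Pinehurst 2; Rivermont 5; Claybrook 4; Millford 6; Stonebridge 2

Standard divisor: 49093 ÷ 21 ≈ 2337.762.
Standard quotas: Oakdale 1.4651, Pinehurst 1.6914, Rivermont 5.3359, Claybrook 4.0000, Millford 6.0896, Stonebridge 2.4181.
Lower quotas: Oakdale 1, Pinehurst 1, Rivermont 5, Claybrook 3, Millford 6, Stonebridge 2 (sum 18, leaving 3 seats).
Remainders in descending order: Claybrook 1.0000, Pinehurst 0.6914, Oakdale 0.4651, Stonebridge 0.4181, Rivermont 0.3359, Millford 0.0896.
Largest remainders: Claybrook, Pinehurst, Oakdale receive the extra seats.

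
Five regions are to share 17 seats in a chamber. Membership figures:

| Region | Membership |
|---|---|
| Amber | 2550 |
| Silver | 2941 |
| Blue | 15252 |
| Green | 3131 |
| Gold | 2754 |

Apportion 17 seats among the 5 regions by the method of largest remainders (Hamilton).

Standard divisor: 26628 ÷ 17 ≈ 1566.353.
Standard quotas: Amber 1.6280, Silver 1.8776, Blue 9.7373, Green 1.9989, Gold 1.7582.
Lower quotas: Amber 1, Silver 1, Blue 9, Green 1, Gold 1 (sum 13, leaving 4 seats).
Remainders in descending order: Green 0.9989, Silver 0.8776, Gold 0.7582, Blue 0.7373, Amber 0.6280.
Largest remainders: Green, Silver, Gold, Blue receive the extra seats.

Amber=1; Silver=2; Blue=10; Green=2; Gold=2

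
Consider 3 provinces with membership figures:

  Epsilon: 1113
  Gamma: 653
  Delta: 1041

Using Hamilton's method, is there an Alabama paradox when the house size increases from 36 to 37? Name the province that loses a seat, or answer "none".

At 36 seats: Epsilon 14, Gamma 9, Delta 13.
At 37 seats: Epsilon 15, Gamma 8, Delta 14.
Gamma drops from 9 to 8.

Gamma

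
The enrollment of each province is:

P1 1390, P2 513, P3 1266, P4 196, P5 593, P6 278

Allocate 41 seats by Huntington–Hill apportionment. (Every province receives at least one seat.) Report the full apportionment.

P1: 13; P2: 5; P3: 12; P4: 2; P5: 6; P6: 3

With divisor 106: modified quotas P1 13.113, P2 4.840, P3 11.943, P4 1.849, P5 5.594, P6 2.623.
Geometric-mean thresholds: P1 √(13·14)=13.491, P2 √(4·5)=4.472, P3 √(11·12)=11.489, P4 √(1·2)=1.414, P5 √(5·6)=5.477, P6 √(2·3)=2.449.
Each quota rounded against its threshold gives P1 13, P2 5, P3 12, P4 2, P5 6, P6 3 (total 41).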